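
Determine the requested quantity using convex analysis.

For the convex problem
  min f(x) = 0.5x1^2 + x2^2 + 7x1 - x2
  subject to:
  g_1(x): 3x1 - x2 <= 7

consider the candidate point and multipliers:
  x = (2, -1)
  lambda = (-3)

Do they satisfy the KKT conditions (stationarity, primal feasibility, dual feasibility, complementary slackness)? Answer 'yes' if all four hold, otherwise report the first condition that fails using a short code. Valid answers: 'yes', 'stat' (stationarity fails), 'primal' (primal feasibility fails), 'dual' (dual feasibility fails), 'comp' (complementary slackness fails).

Gradient of f: grad f(x) = Q x + c = (9, -3)
Constraint values g_i(x) = a_i^T x - b_i:
  g_1((2, -1)) = 0
Stationarity residual: grad f(x) + sum_i lambda_i a_i = (0, 0)
  -> stationarity OK
Primal feasibility (all g_i <= 0): OK
Dual feasibility (all lambda_i >= 0): FAILS
Complementary slackness (lambda_i * g_i(x) = 0 for all i): OK

Verdict: the first failing condition is dual_feasibility -> dual.

dual


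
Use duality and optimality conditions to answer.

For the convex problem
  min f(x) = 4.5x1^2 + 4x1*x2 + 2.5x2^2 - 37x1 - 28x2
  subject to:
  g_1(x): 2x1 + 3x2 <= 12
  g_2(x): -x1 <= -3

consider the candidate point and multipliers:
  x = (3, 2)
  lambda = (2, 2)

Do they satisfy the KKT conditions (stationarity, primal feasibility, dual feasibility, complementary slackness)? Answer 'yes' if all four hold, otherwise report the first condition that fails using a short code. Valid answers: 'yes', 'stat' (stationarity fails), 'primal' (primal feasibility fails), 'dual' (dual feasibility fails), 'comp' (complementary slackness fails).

Gradient of f: grad f(x) = Q x + c = (-2, -6)
Constraint values g_i(x) = a_i^T x - b_i:
  g_1((3, 2)) = 0
  g_2((3, 2)) = 0
Stationarity residual: grad f(x) + sum_i lambda_i a_i = (0, 0)
  -> stationarity OK
Primal feasibility (all g_i <= 0): OK
Dual feasibility (all lambda_i >= 0): OK
Complementary slackness (lambda_i * g_i(x) = 0 for all i): OK

Verdict: yes, KKT holds.

yes


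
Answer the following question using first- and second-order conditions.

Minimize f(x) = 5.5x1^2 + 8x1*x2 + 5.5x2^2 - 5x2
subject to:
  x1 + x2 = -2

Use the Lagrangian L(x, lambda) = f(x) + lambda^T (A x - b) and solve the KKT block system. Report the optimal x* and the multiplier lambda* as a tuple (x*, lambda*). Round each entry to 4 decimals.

Form the Lagrangian:
  L(x, lambda) = (1/2) x^T Q x + c^T x + lambda^T (A x - b)
Stationarity (grad_x L = 0): Q x + c + A^T lambda = 0.
Primal feasibility: A x = b.

This gives the KKT block system:
  [ Q   A^T ] [ x     ]   [-c ]
  [ A    0  ] [ lambda ] = [ b ]

Solving the linear system:
  x*      = (-1.8333, -0.1667)
  lambda* = (21.5)
  f(x*)   = 21.9167

x* = (-1.8333, -0.1667), lambda* = (21.5)


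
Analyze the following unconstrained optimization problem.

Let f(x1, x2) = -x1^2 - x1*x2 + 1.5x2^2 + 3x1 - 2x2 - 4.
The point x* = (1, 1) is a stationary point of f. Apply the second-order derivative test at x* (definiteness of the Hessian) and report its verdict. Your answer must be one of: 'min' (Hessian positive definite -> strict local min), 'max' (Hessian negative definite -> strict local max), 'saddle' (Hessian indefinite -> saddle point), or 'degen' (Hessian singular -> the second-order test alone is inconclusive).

Compute the Hessian H = grad^2 f:
  H = [[-2, -1], [-1, 3]]
Verify stationarity: grad f(x*) = H x* + g = (0, 0).
Eigenvalues of H: -2.1926, 3.1926.
Eigenvalues have mixed signs, so H is indefinite -> x* is a saddle point.

saddle


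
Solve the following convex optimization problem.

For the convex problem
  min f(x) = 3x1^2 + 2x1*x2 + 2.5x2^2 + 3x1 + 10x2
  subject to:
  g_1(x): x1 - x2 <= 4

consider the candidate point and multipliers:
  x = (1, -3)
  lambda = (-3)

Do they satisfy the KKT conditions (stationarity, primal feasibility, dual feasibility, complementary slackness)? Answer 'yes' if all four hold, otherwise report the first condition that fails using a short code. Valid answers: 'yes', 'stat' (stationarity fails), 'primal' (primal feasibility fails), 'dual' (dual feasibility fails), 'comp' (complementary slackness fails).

Gradient of f: grad f(x) = Q x + c = (3, -3)
Constraint values g_i(x) = a_i^T x - b_i:
  g_1((1, -3)) = 0
Stationarity residual: grad f(x) + sum_i lambda_i a_i = (0, 0)
  -> stationarity OK
Primal feasibility (all g_i <= 0): OK
Dual feasibility (all lambda_i >= 0): FAILS
Complementary slackness (lambda_i * g_i(x) = 0 for all i): OK

Verdict: the first failing condition is dual_feasibility -> dual.

dual


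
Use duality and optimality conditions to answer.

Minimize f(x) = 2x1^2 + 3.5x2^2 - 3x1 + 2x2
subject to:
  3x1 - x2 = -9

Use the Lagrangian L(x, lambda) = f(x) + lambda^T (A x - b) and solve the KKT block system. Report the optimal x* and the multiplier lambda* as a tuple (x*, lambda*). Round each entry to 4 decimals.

Form the Lagrangian:
  L(x, lambda) = (1/2) x^T Q x + c^T x + lambda^T (A x - b)
Stationarity (grad_x L = 0): Q x + c + A^T lambda = 0.
Primal feasibility: A x = b.

This gives the KKT block system:
  [ Q   A^T ] [ x     ]   [-c ]
  [ A    0  ] [ lambda ] = [ b ]

Solving the linear system:
  x*      = (-2.8657, 0.403)
  lambda* = (4.8209)
  f(x*)   = 26.3955

x* = (-2.8657, 0.403), lambda* = (4.8209)


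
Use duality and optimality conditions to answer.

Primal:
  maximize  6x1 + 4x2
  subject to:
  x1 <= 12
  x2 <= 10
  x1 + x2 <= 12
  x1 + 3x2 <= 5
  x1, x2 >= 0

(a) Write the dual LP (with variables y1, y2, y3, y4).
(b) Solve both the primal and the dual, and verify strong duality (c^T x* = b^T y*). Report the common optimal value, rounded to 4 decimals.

The standard primal-dual pair for 'max c^T x s.t. A x <= b, x >= 0' is:
  Dual:  min b^T y  s.t.  A^T y >= c,  y >= 0.

So the dual LP is:
  minimize  12y1 + 10y2 + 12y3 + 5y4
  subject to:
    y1 + y3 + y4 >= 6
    y2 + y3 + 3y4 >= 4
    y1, y2, y3, y4 >= 0

Solving the primal: x* = (5, 0).
  primal value c^T x* = 30.
Solving the dual: y* = (0, 0, 0, 6).
  dual value b^T y* = 30.
Strong duality: c^T x* = b^T y*. Confirmed.

30


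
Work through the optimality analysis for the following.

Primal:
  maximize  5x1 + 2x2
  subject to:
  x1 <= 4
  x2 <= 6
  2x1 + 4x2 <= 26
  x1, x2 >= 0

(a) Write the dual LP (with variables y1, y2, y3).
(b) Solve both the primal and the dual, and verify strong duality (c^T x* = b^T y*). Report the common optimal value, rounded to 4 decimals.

The standard primal-dual pair for 'max c^T x s.t. A x <= b, x >= 0' is:
  Dual:  min b^T y  s.t.  A^T y >= c,  y >= 0.

So the dual LP is:
  minimize  4y1 + 6y2 + 26y3
  subject to:
    y1 + 2y3 >= 5
    y2 + 4y3 >= 2
    y1, y2, y3 >= 0

Solving the primal: x* = (4, 4.5).
  primal value c^T x* = 29.
Solving the dual: y* = (4, 0, 0.5).
  dual value b^T y* = 29.
Strong duality: c^T x* = b^T y*. Confirmed.

29


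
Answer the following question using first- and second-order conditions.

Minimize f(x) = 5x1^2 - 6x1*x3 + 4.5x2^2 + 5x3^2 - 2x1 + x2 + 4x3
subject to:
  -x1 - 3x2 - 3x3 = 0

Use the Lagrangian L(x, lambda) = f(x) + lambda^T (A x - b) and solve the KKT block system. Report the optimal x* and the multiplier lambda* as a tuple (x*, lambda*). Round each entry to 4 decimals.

Form the Lagrangian:
  L(x, lambda) = (1/2) x^T Q x + c^T x + lambda^T (A x - b)
Stationarity (grad_x L = 0): Q x + c + A^T lambda = 0.
Primal feasibility: A x = b.

This gives the KKT block system:
  [ Q   A^T ] [ x     ]   [-c ]
  [ A    0  ] [ lambda ] = [ b ]

Solving the linear system:
  x*      = (0.1767, 0.0711, -0.13)
  lambda* = (0.5467)
  f(x*)   = -0.4011

x* = (0.1767, 0.0711, -0.13), lambda* = (0.5467)


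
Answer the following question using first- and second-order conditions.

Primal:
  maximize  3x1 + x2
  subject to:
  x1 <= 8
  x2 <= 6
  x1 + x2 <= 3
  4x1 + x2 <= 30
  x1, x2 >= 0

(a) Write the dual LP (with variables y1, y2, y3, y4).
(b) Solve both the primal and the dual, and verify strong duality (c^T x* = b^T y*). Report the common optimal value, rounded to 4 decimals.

The standard primal-dual pair for 'max c^T x s.t. A x <= b, x >= 0' is:
  Dual:  min b^T y  s.t.  A^T y >= c,  y >= 0.

So the dual LP is:
  minimize  8y1 + 6y2 + 3y3 + 30y4
  subject to:
    y1 + y3 + 4y4 >= 3
    y2 + y3 + y4 >= 1
    y1, y2, y3, y4 >= 0

Solving the primal: x* = (3, 0).
  primal value c^T x* = 9.
Solving the dual: y* = (0, 0, 3, 0).
  dual value b^T y* = 9.
Strong duality: c^T x* = b^T y*. Confirmed.

9


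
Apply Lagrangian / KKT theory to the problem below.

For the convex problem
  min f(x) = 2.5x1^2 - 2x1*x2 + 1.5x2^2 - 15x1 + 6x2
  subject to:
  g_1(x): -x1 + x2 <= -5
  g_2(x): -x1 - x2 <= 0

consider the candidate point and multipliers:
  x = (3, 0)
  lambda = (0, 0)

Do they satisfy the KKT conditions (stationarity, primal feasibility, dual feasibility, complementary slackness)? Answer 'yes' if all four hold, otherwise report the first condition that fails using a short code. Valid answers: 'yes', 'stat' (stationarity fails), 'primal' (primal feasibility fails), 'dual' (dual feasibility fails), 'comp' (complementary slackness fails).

Gradient of f: grad f(x) = Q x + c = (0, 0)
Constraint values g_i(x) = a_i^T x - b_i:
  g_1((3, 0)) = 2
  g_2((3, 0)) = -3
Stationarity residual: grad f(x) + sum_i lambda_i a_i = (0, 0)
  -> stationarity OK
Primal feasibility (all g_i <= 0): FAILS
Dual feasibility (all lambda_i >= 0): OK
Complementary slackness (lambda_i * g_i(x) = 0 for all i): OK

Verdict: the first failing condition is primal_feasibility -> primal.

primal


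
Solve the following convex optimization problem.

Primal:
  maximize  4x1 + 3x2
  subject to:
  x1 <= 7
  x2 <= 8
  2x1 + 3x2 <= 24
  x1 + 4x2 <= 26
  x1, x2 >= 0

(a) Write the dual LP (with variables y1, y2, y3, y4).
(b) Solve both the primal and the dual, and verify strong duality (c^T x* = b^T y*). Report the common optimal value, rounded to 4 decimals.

The standard primal-dual pair for 'max c^T x s.t. A x <= b, x >= 0' is:
  Dual:  min b^T y  s.t.  A^T y >= c,  y >= 0.

So the dual LP is:
  minimize  7y1 + 8y2 + 24y3 + 26y4
  subject to:
    y1 + 2y3 + y4 >= 4
    y2 + 3y3 + 4y4 >= 3
    y1, y2, y3, y4 >= 0

Solving the primal: x* = (7, 3.3333).
  primal value c^T x* = 38.
Solving the dual: y* = (2, 0, 1, 0).
  dual value b^T y* = 38.
Strong duality: c^T x* = b^T y*. Confirmed.

38


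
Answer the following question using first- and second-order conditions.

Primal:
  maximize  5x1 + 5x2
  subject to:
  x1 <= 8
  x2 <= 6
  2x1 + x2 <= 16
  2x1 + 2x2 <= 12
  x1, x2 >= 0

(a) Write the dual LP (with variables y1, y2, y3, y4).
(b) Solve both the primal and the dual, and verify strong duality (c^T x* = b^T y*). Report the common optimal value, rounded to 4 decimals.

The standard primal-dual pair for 'max c^T x s.t. A x <= b, x >= 0' is:
  Dual:  min b^T y  s.t.  A^T y >= c,  y >= 0.

So the dual LP is:
  minimize  8y1 + 6y2 + 16y3 + 12y4
  subject to:
    y1 + 2y3 + 2y4 >= 5
    y2 + y3 + 2y4 >= 5
    y1, y2, y3, y4 >= 0

Solving the primal: x* = (6, 0).
  primal value c^T x* = 30.
Solving the dual: y* = (0, 0, 0, 2.5).
  dual value b^T y* = 30.
Strong duality: c^T x* = b^T y*. Confirmed.

30


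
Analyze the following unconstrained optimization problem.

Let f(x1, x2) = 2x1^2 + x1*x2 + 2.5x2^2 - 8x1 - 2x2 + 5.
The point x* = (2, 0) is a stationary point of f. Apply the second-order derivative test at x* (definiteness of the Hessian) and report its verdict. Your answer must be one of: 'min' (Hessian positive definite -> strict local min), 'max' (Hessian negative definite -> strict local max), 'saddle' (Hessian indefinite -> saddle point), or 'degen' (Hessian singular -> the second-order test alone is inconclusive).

Compute the Hessian H = grad^2 f:
  H = [[4, 1], [1, 5]]
Verify stationarity: grad f(x*) = H x* + g = (0, 0).
Eigenvalues of H: 3.382, 5.618.
Both eigenvalues > 0, so H is positive definite -> x* is a strict local min.

min


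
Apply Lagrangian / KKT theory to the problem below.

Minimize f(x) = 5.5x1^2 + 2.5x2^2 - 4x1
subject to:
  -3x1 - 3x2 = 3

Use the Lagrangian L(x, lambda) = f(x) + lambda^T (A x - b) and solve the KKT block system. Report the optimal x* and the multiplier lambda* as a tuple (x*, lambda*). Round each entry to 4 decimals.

Form the Lagrangian:
  L(x, lambda) = (1/2) x^T Q x + c^T x + lambda^T (A x - b)
Stationarity (grad_x L = 0): Q x + c + A^T lambda = 0.
Primal feasibility: A x = b.

This gives the KKT block system:
  [ Q   A^T ] [ x     ]   [-c ]
  [ A    0  ] [ lambda ] = [ b ]

Solving the linear system:
  x*      = (-0.0625, -0.9375)
  lambda* = (-1.5625)
  f(x*)   = 2.4688

x* = (-0.0625, -0.9375), lambda* = (-1.5625)


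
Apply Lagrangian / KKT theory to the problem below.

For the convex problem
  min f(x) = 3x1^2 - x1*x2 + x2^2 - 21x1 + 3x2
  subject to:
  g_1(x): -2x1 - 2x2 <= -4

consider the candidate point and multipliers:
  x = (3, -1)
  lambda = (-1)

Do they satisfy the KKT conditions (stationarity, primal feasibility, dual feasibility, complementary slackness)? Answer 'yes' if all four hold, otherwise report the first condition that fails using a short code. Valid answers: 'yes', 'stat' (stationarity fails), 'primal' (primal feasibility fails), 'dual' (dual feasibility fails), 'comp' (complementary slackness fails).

Gradient of f: grad f(x) = Q x + c = (-2, -2)
Constraint values g_i(x) = a_i^T x - b_i:
  g_1((3, -1)) = 0
Stationarity residual: grad f(x) + sum_i lambda_i a_i = (0, 0)
  -> stationarity OK
Primal feasibility (all g_i <= 0): OK
Dual feasibility (all lambda_i >= 0): FAILS
Complementary slackness (lambda_i * g_i(x) = 0 for all i): OK

Verdict: the first failing condition is dual_feasibility -> dual.

dual


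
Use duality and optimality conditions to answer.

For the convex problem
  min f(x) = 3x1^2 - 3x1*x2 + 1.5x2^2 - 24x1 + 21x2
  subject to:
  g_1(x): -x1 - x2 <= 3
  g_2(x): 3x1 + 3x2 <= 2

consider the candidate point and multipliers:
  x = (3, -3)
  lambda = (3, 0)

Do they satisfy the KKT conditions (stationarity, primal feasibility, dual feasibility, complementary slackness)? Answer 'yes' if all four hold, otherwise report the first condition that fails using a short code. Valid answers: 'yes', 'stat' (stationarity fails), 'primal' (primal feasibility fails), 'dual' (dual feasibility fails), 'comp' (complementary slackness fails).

Gradient of f: grad f(x) = Q x + c = (3, 3)
Constraint values g_i(x) = a_i^T x - b_i:
  g_1((3, -3)) = -3
  g_2((3, -3)) = -2
Stationarity residual: grad f(x) + sum_i lambda_i a_i = (0, 0)
  -> stationarity OK
Primal feasibility (all g_i <= 0): OK
Dual feasibility (all lambda_i >= 0): OK
Complementary slackness (lambda_i * g_i(x) = 0 for all i): FAILS

Verdict: the first failing condition is complementary_slackness -> comp.

comp


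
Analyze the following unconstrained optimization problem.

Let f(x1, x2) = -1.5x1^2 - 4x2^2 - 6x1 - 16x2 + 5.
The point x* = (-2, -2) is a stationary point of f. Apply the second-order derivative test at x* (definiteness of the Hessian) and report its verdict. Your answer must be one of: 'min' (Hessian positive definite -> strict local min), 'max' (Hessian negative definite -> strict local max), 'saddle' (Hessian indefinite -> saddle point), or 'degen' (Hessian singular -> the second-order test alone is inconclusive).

Compute the Hessian H = grad^2 f:
  H = [[-3, 0], [0, -8]]
Verify stationarity: grad f(x*) = H x* + g = (0, 0).
Eigenvalues of H: -8, -3.
Both eigenvalues < 0, so H is negative definite -> x* is a strict local max.

max


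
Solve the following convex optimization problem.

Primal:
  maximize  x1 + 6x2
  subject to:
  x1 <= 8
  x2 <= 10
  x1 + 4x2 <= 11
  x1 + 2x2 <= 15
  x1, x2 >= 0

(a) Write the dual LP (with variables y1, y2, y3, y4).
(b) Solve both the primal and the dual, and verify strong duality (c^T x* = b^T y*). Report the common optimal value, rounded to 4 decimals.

The standard primal-dual pair for 'max c^T x s.t. A x <= b, x >= 0' is:
  Dual:  min b^T y  s.t.  A^T y >= c,  y >= 0.

So the dual LP is:
  minimize  8y1 + 10y2 + 11y3 + 15y4
  subject to:
    y1 + y3 + y4 >= 1
    y2 + 4y3 + 2y4 >= 6
    y1, y2, y3, y4 >= 0

Solving the primal: x* = (0, 2.75).
  primal value c^T x* = 16.5.
Solving the dual: y* = (0, 0, 1.5, 0).
  dual value b^T y* = 16.5.
Strong duality: c^T x* = b^T y*. Confirmed.

16.5


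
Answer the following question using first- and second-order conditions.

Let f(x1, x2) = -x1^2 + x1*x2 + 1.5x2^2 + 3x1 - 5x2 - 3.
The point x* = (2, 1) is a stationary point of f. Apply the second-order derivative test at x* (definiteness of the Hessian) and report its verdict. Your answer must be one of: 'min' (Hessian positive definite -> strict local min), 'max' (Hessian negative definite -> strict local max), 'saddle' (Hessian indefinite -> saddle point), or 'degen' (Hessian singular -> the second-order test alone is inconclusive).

Compute the Hessian H = grad^2 f:
  H = [[-2, 1], [1, 3]]
Verify stationarity: grad f(x*) = H x* + g = (0, 0).
Eigenvalues of H: -2.1926, 3.1926.
Eigenvalues have mixed signs, so H is indefinite -> x* is a saddle point.

saddle


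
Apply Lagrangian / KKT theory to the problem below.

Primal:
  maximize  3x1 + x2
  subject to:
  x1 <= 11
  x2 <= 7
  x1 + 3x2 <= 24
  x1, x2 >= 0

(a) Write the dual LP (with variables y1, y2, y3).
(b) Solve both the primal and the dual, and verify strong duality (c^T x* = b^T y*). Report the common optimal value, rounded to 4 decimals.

The standard primal-dual pair for 'max c^T x s.t. A x <= b, x >= 0' is:
  Dual:  min b^T y  s.t.  A^T y >= c,  y >= 0.

So the dual LP is:
  minimize  11y1 + 7y2 + 24y3
  subject to:
    y1 + y3 >= 3
    y2 + 3y3 >= 1
    y1, y2, y3 >= 0

Solving the primal: x* = (11, 4.3333).
  primal value c^T x* = 37.3333.
Solving the dual: y* = (2.6667, 0, 0.3333).
  dual value b^T y* = 37.3333.
Strong duality: c^T x* = b^T y*. Confirmed.

37.3333


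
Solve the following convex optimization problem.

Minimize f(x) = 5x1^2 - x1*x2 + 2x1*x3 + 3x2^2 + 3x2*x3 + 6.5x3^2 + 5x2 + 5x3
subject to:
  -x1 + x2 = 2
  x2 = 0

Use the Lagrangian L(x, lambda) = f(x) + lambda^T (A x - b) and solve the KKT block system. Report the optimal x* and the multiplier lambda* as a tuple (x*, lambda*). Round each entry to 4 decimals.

Form the Lagrangian:
  L(x, lambda) = (1/2) x^T Q x + c^T x + lambda^T (A x - b)
Stationarity (grad_x L = 0): Q x + c + A^T lambda = 0.
Primal feasibility: A x = b.

This gives the KKT block system:
  [ Q   A^T ] [ x     ]   [-c ]
  [ A    0  ] [ lambda ] = [ b ]

Solving the linear system:
  x*      = (-2, 0, -0.0769)
  lambda* = (-20.1538, 13.3846)
  f(x*)   = 19.9615

x* = (-2, 0, -0.0769), lambda* = (-20.1538, 13.3846)


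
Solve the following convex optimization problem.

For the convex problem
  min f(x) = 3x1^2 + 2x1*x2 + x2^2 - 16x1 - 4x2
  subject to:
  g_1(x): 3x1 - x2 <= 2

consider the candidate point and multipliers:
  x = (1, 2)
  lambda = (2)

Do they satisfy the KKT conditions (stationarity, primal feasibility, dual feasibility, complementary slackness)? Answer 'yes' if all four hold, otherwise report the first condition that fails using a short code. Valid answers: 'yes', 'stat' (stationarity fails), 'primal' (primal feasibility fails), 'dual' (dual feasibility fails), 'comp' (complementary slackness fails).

Gradient of f: grad f(x) = Q x + c = (-6, 2)
Constraint values g_i(x) = a_i^T x - b_i:
  g_1((1, 2)) = -1
Stationarity residual: grad f(x) + sum_i lambda_i a_i = (0, 0)
  -> stationarity OK
Primal feasibility (all g_i <= 0): OK
Dual feasibility (all lambda_i >= 0): OK
Complementary slackness (lambda_i * g_i(x) = 0 for all i): FAILS

Verdict: the first failing condition is complementary_slackness -> comp.

comp


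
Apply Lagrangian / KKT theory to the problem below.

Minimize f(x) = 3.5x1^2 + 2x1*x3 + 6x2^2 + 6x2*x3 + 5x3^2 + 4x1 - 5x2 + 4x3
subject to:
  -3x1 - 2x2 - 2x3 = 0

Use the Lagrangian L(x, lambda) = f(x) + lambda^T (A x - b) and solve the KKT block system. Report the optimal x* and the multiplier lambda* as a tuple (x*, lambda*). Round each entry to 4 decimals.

Form the Lagrangian:
  L(x, lambda) = (1/2) x^T Q x + c^T x + lambda^T (A x - b)
Stationarity (grad_x L = 0): Q x + c + A^T lambda = 0.
Primal feasibility: A x = b.

This gives the KKT block system:
  [ Q   A^T ] [ x     ]   [-c ]
  [ A    0  ] [ lambda ] = [ b ]

Solving the linear system:
  x*      = (-0.0731, 0.9292, -0.8196)
  lambda* = (0.6164)
  f(x*)   = -4.1084

x* = (-0.0731, 0.9292, -0.8196), lambda* = (0.6164)


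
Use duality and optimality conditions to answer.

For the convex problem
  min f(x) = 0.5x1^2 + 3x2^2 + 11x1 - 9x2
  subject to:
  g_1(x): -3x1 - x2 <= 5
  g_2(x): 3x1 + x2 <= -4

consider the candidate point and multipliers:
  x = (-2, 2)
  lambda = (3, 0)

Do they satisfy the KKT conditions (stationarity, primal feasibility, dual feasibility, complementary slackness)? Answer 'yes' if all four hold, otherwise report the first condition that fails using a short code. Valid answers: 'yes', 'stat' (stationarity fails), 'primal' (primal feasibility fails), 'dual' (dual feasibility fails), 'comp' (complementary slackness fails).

Gradient of f: grad f(x) = Q x + c = (9, 3)
Constraint values g_i(x) = a_i^T x - b_i:
  g_1((-2, 2)) = -1
  g_2((-2, 2)) = 0
Stationarity residual: grad f(x) + sum_i lambda_i a_i = (0, 0)
  -> stationarity OK
Primal feasibility (all g_i <= 0): OK
Dual feasibility (all lambda_i >= 0): OK
Complementary slackness (lambda_i * g_i(x) = 0 for all i): FAILS

Verdict: the first failing condition is complementary_slackness -> comp.

comp


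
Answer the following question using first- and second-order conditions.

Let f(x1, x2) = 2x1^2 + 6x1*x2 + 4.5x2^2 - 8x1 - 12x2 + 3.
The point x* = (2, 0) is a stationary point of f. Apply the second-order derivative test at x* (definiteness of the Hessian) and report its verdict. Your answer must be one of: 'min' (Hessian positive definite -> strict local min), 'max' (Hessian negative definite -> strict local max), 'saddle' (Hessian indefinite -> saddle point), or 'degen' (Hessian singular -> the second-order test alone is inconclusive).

Compute the Hessian H = grad^2 f:
  H = [[4, 6], [6, 9]]
Verify stationarity: grad f(x*) = H x* + g = (0, 0).
Eigenvalues of H: 0, 13.
H has a zero eigenvalue (singular; positive semidefinite but not definite), so H is neither positive definite, negative definite, nor indefinite. The second-order test alone is inconclusive -> degen.
(Indeed, f is constant along the null direction of H through x*, so x* is not a strict local extremum.)

degen


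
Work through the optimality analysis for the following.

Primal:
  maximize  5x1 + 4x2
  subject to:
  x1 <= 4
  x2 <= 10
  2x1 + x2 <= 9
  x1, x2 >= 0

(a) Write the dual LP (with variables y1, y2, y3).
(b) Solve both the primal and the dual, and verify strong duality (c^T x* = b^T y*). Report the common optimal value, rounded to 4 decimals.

The standard primal-dual pair for 'max c^T x s.t. A x <= b, x >= 0' is:
  Dual:  min b^T y  s.t.  A^T y >= c,  y >= 0.

So the dual LP is:
  minimize  4y1 + 10y2 + 9y3
  subject to:
    y1 + 2y3 >= 5
    y2 + y3 >= 4
    y1, y2, y3 >= 0

Solving the primal: x* = (0, 9).
  primal value c^T x* = 36.
Solving the dual: y* = (0, 0, 4).
  dual value b^T y* = 36.
Strong duality: c^T x* = b^T y*. Confirmed.

36


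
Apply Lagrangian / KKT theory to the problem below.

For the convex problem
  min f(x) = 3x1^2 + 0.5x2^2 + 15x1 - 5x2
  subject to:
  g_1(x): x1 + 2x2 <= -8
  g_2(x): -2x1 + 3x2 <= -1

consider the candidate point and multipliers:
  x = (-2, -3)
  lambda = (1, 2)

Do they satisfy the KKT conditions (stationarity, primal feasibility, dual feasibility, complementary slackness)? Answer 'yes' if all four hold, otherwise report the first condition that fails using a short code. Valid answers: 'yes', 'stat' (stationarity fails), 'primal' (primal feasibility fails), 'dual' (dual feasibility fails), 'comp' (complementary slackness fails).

Gradient of f: grad f(x) = Q x + c = (3, -8)
Constraint values g_i(x) = a_i^T x - b_i:
  g_1((-2, -3)) = 0
  g_2((-2, -3)) = -4
Stationarity residual: grad f(x) + sum_i lambda_i a_i = (0, 0)
  -> stationarity OK
Primal feasibility (all g_i <= 0): OK
Dual feasibility (all lambda_i >= 0): OK
Complementary slackness (lambda_i * g_i(x) = 0 for all i): FAILS

Verdict: the first failing condition is complementary_slackness -> comp.

comp


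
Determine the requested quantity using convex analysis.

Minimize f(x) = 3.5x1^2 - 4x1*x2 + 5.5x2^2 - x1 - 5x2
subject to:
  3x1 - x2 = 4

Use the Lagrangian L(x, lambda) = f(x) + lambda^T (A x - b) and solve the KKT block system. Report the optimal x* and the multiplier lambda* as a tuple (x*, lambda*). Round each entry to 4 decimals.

Form the Lagrangian:
  L(x, lambda) = (1/2) x^T Q x + c^T x + lambda^T (A x - b)
Stationarity (grad_x L = 0): Q x + c + A^T lambda = 0.
Primal feasibility: A x = b.

This gives the KKT block system:
  [ Q   A^T ] [ x     ]   [-c ]
  [ A    0  ] [ lambda ] = [ b ]

Solving the linear system:
  x*      = (1.6098, 0.8293)
  lambda* = (-2.3171)
  f(x*)   = 1.7561

x* = (1.6098, 0.8293), lambda* = (-2.3171)


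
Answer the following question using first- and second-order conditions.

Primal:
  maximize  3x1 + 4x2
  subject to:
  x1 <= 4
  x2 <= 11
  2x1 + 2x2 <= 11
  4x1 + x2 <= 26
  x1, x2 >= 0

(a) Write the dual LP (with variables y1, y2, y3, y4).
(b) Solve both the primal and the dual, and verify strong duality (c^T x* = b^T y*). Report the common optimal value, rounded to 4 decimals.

The standard primal-dual pair for 'max c^T x s.t. A x <= b, x >= 0' is:
  Dual:  min b^T y  s.t.  A^T y >= c,  y >= 0.

So the dual LP is:
  minimize  4y1 + 11y2 + 11y3 + 26y4
  subject to:
    y1 + 2y3 + 4y4 >= 3
    y2 + 2y3 + y4 >= 4
    y1, y2, y3, y4 >= 0

Solving the primal: x* = (0, 5.5).
  primal value c^T x* = 22.
Solving the dual: y* = (0, 0, 2, 0).
  dual value b^T y* = 22.
Strong duality: c^T x* = b^T y*. Confirmed.

22


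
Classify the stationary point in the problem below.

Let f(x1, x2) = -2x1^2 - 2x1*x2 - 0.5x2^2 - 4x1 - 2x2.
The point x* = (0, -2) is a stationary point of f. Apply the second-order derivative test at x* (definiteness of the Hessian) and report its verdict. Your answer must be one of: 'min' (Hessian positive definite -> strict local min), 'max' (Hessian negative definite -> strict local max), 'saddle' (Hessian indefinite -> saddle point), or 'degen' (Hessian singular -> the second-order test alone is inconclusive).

Compute the Hessian H = grad^2 f:
  H = [[-4, -2], [-2, -1]]
Verify stationarity: grad f(x*) = H x* + g = (0, 0).
Eigenvalues of H: -5, 0.
H has a zero eigenvalue (singular; negative semidefinite but not definite), so H is neither positive definite, negative definite, nor indefinite. The second-order test alone is inconclusive -> degen.
(Indeed, f is constant along the null direction of H through x*, so x* is not a strict local extremum.)

degen


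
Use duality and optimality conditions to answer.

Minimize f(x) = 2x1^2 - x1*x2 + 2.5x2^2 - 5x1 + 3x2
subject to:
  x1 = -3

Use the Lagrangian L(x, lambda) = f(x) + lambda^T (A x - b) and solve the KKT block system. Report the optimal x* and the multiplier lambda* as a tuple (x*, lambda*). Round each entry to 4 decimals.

Form the Lagrangian:
  L(x, lambda) = (1/2) x^T Q x + c^T x + lambda^T (A x - b)
Stationarity (grad_x L = 0): Q x + c + A^T lambda = 0.
Primal feasibility: A x = b.

This gives the KKT block system:
  [ Q   A^T ] [ x     ]   [-c ]
  [ A    0  ] [ lambda ] = [ b ]

Solving the linear system:
  x*      = (-3, -1.2)
  lambda* = (15.8)
  f(x*)   = 29.4

x* = (-3, -1.2), lambda* = (15.8)


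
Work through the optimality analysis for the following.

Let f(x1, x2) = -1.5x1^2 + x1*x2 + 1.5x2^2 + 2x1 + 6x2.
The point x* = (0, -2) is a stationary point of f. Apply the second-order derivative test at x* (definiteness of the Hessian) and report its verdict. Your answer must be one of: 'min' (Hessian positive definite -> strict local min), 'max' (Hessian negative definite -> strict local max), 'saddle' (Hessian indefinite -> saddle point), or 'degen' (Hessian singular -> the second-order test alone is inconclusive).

Compute the Hessian H = grad^2 f:
  H = [[-3, 1], [1, 3]]
Verify stationarity: grad f(x*) = H x* + g = (0, 0).
Eigenvalues of H: -3.1623, 3.1623.
Eigenvalues have mixed signs, so H is indefinite -> x* is a saddle point.

saddle


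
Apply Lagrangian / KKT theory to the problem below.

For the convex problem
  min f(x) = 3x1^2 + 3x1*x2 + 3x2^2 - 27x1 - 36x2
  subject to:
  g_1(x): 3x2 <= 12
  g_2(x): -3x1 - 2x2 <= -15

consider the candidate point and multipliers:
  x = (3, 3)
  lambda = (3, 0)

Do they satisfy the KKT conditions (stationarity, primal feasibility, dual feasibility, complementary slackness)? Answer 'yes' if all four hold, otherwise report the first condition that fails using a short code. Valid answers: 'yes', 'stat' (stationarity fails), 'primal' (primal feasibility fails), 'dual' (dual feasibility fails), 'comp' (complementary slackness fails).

Gradient of f: grad f(x) = Q x + c = (0, -9)
Constraint values g_i(x) = a_i^T x - b_i:
  g_1((3, 3)) = -3
  g_2((3, 3)) = 0
Stationarity residual: grad f(x) + sum_i lambda_i a_i = (0, 0)
  -> stationarity OK
Primal feasibility (all g_i <= 0): OK
Dual feasibility (all lambda_i >= 0): OK
Complementary slackness (lambda_i * g_i(x) = 0 for all i): FAILS

Verdict: the first failing condition is complementary_slackness -> comp.

comp


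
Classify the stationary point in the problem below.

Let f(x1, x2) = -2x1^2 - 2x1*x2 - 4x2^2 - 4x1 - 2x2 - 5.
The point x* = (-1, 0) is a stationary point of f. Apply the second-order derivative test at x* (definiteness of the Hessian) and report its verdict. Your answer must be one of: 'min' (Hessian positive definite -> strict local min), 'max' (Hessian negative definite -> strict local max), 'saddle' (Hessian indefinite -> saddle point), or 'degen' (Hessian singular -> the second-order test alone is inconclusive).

Compute the Hessian H = grad^2 f:
  H = [[-4, -2], [-2, -8]]
Verify stationarity: grad f(x*) = H x* + g = (0, 0).
Eigenvalues of H: -8.8284, -3.1716.
Both eigenvalues < 0, so H is negative definite -> x* is a strict local max.

max


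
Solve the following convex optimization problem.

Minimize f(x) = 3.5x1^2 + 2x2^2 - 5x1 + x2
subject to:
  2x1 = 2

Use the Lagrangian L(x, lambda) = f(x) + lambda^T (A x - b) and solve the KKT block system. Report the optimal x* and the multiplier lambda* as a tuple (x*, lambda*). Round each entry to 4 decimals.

Form the Lagrangian:
  L(x, lambda) = (1/2) x^T Q x + c^T x + lambda^T (A x - b)
Stationarity (grad_x L = 0): Q x + c + A^T lambda = 0.
Primal feasibility: A x = b.

This gives the KKT block system:
  [ Q   A^T ] [ x     ]   [-c ]
  [ A    0  ] [ lambda ] = [ b ]

Solving the linear system:
  x*      = (1, -0.25)
  lambda* = (-1)
  f(x*)   = -1.625

x* = (1, -0.25), lambda* = (-1)


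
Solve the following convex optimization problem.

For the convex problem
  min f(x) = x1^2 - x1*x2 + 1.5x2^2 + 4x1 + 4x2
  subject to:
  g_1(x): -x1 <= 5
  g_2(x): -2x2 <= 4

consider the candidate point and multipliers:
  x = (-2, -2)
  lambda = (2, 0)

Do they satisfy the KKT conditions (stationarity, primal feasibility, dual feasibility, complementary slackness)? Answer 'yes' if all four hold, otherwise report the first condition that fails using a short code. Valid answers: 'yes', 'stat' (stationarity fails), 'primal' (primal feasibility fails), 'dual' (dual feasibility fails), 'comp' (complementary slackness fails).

Gradient of f: grad f(x) = Q x + c = (2, 0)
Constraint values g_i(x) = a_i^T x - b_i:
  g_1((-2, -2)) = -3
  g_2((-2, -2)) = 0
Stationarity residual: grad f(x) + sum_i lambda_i a_i = (0, 0)
  -> stationarity OK
Primal feasibility (all g_i <= 0): OK
Dual feasibility (all lambda_i >= 0): OK
Complementary slackness (lambda_i * g_i(x) = 0 for all i): FAILS

Verdict: the first failing condition is complementary_slackness -> comp.

comp


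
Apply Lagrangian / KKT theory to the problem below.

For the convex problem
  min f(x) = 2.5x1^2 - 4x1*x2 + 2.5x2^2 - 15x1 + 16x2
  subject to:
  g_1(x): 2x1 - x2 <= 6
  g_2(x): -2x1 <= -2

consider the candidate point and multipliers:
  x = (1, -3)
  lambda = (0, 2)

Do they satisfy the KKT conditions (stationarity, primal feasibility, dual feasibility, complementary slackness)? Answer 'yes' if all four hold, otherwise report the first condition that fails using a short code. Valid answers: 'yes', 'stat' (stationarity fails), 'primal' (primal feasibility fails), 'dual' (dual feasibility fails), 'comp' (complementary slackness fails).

Gradient of f: grad f(x) = Q x + c = (2, -3)
Constraint values g_i(x) = a_i^T x - b_i:
  g_1((1, -3)) = -1
  g_2((1, -3)) = 0
Stationarity residual: grad f(x) + sum_i lambda_i a_i = (-2, -3)
  -> stationarity FAILS
Primal feasibility (all g_i <= 0): OK
Dual feasibility (all lambda_i >= 0): OK
Complementary slackness (lambda_i * g_i(x) = 0 for all i): OK

Verdict: the first failing condition is stationarity -> stat.

stat


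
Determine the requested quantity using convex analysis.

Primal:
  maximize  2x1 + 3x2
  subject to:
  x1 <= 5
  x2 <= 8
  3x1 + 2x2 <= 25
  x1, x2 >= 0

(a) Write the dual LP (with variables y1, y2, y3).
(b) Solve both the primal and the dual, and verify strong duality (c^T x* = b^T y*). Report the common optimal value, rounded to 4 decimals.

The standard primal-dual pair for 'max c^T x s.t. A x <= b, x >= 0' is:
  Dual:  min b^T y  s.t.  A^T y >= c,  y >= 0.

So the dual LP is:
  minimize  5y1 + 8y2 + 25y3
  subject to:
    y1 + 3y3 >= 2
    y2 + 2y3 >= 3
    y1, y2, y3 >= 0

Solving the primal: x* = (3, 8).
  primal value c^T x* = 30.
Solving the dual: y* = (0, 1.6667, 0.6667).
  dual value b^T y* = 30.
Strong duality: c^T x* = b^T y*. Confirmed.

30


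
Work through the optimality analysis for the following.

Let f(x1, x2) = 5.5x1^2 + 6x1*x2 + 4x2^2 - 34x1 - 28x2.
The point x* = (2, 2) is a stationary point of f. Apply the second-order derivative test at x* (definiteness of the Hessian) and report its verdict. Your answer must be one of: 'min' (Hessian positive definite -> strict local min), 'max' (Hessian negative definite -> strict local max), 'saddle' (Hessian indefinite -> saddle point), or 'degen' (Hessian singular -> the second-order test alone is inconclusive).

Compute the Hessian H = grad^2 f:
  H = [[11, 6], [6, 8]]
Verify stationarity: grad f(x*) = H x* + g = (0, 0).
Eigenvalues of H: 3.3153, 15.6847.
Both eigenvalues > 0, so H is positive definite -> x* is a strict local min.

min


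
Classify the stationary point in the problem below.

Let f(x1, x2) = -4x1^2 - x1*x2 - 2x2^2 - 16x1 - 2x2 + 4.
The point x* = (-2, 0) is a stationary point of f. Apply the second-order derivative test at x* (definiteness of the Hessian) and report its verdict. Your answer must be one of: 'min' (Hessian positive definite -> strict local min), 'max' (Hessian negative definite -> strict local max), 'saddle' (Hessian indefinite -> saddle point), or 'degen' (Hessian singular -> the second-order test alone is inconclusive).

Compute the Hessian H = grad^2 f:
  H = [[-8, -1], [-1, -4]]
Verify stationarity: grad f(x*) = H x* + g = (0, 0).
Eigenvalues of H: -8.2361, -3.7639.
Both eigenvalues < 0, so H is negative definite -> x* is a strict local max.

max


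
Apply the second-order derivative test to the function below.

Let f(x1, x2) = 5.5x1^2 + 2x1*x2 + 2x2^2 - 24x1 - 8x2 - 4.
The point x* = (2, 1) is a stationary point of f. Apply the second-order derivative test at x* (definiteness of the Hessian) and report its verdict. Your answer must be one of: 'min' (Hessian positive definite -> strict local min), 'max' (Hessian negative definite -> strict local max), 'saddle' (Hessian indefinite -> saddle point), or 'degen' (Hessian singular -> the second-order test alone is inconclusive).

Compute the Hessian H = grad^2 f:
  H = [[11, 2], [2, 4]]
Verify stationarity: grad f(x*) = H x* + g = (0, 0).
Eigenvalues of H: 3.4689, 11.5311.
Both eigenvalues > 0, so H is positive definite -> x* is a strict local min.

min


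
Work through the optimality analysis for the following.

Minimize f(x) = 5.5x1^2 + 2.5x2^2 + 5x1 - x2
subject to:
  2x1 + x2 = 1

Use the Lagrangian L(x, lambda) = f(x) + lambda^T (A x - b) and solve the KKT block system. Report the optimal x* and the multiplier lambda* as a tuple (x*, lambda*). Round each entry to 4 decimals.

Form the Lagrangian:
  L(x, lambda) = (1/2) x^T Q x + c^T x + lambda^T (A x - b)
Stationarity (grad_x L = 0): Q x + c + A^T lambda = 0.
Primal feasibility: A x = b.

This gives the KKT block system:
  [ Q   A^T ] [ x     ]   [-c ]
  [ A    0  ] [ lambda ] = [ b ]

Solving the linear system:
  x*      = (0.0968, 0.8065)
  lambda* = (-3.0323)
  f(x*)   = 1.3548

x* = (0.0968, 0.8065), lambda* = (-3.0323)


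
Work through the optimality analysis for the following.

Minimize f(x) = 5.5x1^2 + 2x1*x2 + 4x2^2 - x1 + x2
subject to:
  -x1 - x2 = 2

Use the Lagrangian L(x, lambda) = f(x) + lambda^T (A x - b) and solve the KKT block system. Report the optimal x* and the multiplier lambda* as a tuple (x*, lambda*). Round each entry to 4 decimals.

Form the Lagrangian:
  L(x, lambda) = (1/2) x^T Q x + c^T x + lambda^T (A x - b)
Stationarity (grad_x L = 0): Q x + c + A^T lambda = 0.
Primal feasibility: A x = b.

This gives the KKT block system:
  [ Q   A^T ] [ x     ]   [-c ]
  [ A    0  ] [ lambda ] = [ b ]

Solving the linear system:
  x*      = (-0.6667, -1.3333)
  lambda* = (-11)
  f(x*)   = 10.6667

x* = (-0.6667, -1.3333), lambda* = (-11)


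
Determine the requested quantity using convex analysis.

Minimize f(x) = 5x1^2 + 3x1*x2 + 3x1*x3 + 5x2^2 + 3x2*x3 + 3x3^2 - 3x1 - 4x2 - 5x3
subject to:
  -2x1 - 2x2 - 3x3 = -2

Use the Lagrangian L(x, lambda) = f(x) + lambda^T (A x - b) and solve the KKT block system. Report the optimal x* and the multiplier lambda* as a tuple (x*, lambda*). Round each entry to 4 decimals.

Form the Lagrangian:
  L(x, lambda) = (1/2) x^T Q x + c^T x + lambda^T (A x - b)
Stationarity (grad_x L = 0): Q x + c + A^T lambda = 0.
Primal feasibility: A x = b.

This gives the KKT block system:
  [ Q   A^T ] [ x     ]   [-c ]
  [ A    0  ] [ lambda ] = [ b ]

Solving the linear system:
  x*      = (0.0092, 0.1521, 0.5591)
  lambda* = (-0.3871)
  f(x*)   = -2.1029

x* = (0.0092, 0.1521, 0.5591), lambda* = (-0.3871)


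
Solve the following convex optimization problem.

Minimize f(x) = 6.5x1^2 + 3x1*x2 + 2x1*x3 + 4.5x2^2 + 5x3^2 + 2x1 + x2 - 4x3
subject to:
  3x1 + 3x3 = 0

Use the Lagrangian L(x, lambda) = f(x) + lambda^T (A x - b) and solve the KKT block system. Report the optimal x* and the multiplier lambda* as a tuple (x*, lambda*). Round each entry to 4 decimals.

Form the Lagrangian:
  L(x, lambda) = (1/2) x^T Q x + c^T x + lambda^T (A x - b)
Stationarity (grad_x L = 0): Q x + c + A^T lambda = 0.
Primal feasibility: A x = b.

This gives the KKT block system:
  [ Q   A^T ] [ x     ]   [-c ]
  [ A    0  ] [ lambda ] = [ b ]

Solving the linear system:
  x*      = (-0.3148, -0.0062, 0.3148)
  lambda* = (0.4938)
  f(x*)   = -0.9475

x* = (-0.3148, -0.0062, 0.3148), lambda* = (0.4938)


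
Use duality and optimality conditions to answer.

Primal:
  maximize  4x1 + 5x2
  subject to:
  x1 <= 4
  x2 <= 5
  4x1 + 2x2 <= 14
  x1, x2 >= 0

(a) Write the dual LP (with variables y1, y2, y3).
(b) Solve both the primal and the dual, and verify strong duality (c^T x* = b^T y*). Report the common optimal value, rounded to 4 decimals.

The standard primal-dual pair for 'max c^T x s.t. A x <= b, x >= 0' is:
  Dual:  min b^T y  s.t.  A^T y >= c,  y >= 0.

So the dual LP is:
  minimize  4y1 + 5y2 + 14y3
  subject to:
    y1 + 4y3 >= 4
    y2 + 2y3 >= 5
    y1, y2, y3 >= 0

Solving the primal: x* = (1, 5).
  primal value c^T x* = 29.
Solving the dual: y* = (0, 3, 1).
  dual value b^T y* = 29.
Strong duality: c^T x* = b^T y*. Confirmed.

29


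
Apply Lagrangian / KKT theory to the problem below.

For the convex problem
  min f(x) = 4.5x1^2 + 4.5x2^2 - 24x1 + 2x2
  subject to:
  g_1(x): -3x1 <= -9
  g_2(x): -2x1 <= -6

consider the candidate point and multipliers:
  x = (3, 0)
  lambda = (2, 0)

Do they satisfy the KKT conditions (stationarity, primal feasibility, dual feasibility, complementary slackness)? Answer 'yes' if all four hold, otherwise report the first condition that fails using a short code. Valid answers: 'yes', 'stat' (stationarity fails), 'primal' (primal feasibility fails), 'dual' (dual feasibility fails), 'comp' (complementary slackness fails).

Gradient of f: grad f(x) = Q x + c = (3, 2)
Constraint values g_i(x) = a_i^T x - b_i:
  g_1((3, 0)) = 0
  g_2((3, 0)) = 0
Stationarity residual: grad f(x) + sum_i lambda_i a_i = (-3, 2)
  -> stationarity FAILS
Primal feasibility (all g_i <= 0): OK
Dual feasibility (all lambda_i >= 0): OK
Complementary slackness (lambda_i * g_i(x) = 0 for all i): OK

Verdict: the first failing condition is stationarity -> stat.

stat
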